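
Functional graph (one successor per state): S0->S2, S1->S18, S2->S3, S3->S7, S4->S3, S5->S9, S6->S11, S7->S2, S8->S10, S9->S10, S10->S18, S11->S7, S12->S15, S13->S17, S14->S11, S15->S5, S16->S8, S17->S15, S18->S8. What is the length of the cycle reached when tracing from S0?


Trace from S0 until a state repeats:
  S0 -> S2 -> S3 -> S7 -> S2
S2 first seen at step 1, revisited at step 4.
Cycle length = 4 - 1 = 3

3


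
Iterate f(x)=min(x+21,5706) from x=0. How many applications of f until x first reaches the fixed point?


Step 1: x=0, cap=5706, increment=21
Step 2: x grows by 21 each step until capped at 5706; fixed point is x=5706
Step 3: iterations = ceil(5706/21) = 272

272


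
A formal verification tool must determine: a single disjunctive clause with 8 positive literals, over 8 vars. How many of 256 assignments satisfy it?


Step 1: Total=2^8=256
Step 2: Unsat when all 8 false: 2^0=1
Step 3: Sat=256-1=255

255


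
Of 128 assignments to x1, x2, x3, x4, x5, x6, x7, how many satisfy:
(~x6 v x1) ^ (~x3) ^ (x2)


CNF with 3 clauses over 7 vars (128 assignments).
An assignment satisfies CNF iff every clause has >=1 true literal.
Check each row (bits = x1,x2,x3,x4,x5,x6,x7; clause T/F shown):
  row 0 [0000000]: clauses=TTF -> 0
  row 1 [0000001]: clauses=TTF -> 0
  row 2 [0000010]: clauses=FTF -> 0
  row 3 [0000011]: clauses=FTF -> 0
  row 4 [0000100]: clauses=TTF -> 0
  (every remaining row is evaluated the same way; all 128 results are listed next)
Full result column, 8 rows per line (x1,x2,x3,x4 fixed per line; x5,x6,x7 runs 000..111 left to right):
  rows 0-7 [x1,x2,x3,x4=0000]: 00000000  (ones: 0)
  rows 8-15 [x1,x2,x3,x4=0001]: 00000000  (ones: 0)
  rows 16-23 [x1,x2,x3,x4=0010]: 00000000  (ones: 0)
  rows 24-31 [x1,x2,x3,x4=0011]: 00000000  (ones: 0)
  rows 32-39 [x1,x2,x3,x4=0100]: 11001100  (ones: 4)
  rows 40-47 [x1,x2,x3,x4=0101]: 11001100  (ones: 4)
  rows 48-55 [x1,x2,x3,x4=0110]: 00000000  (ones: 0)
  rows 56-63 [x1,x2,x3,x4=0111]: 00000000  (ones: 0)
  rows 64-71 [x1,x2,x3,x4=1000]: 00000000  (ones: 0)
  rows 72-79 [x1,x2,x3,x4=1001]: 00000000  (ones: 0)
  rows 80-87 [x1,x2,x3,x4=1010]: 00000000  (ones: 0)
  rows 88-95 [x1,x2,x3,x4=1011]: 00000000  (ones: 0)
  rows 96-103 [x1,x2,x3,x4=1100]: 11111111  (ones: 8)
  rows 104-111 [x1,x2,x3,x4=1101]: 11111111  (ones: 8)
  rows 112-119 [x1,x2,x3,x4=1110]: 00000000  (ones: 0)
  rows 120-127 [x1,x2,x3,x4=1111]: 00000000  (ones: 0)
Satisfying assignments = 0+0+0+0+4+4+0+0+0+0+0+0+8+8+0+0 = 24

24


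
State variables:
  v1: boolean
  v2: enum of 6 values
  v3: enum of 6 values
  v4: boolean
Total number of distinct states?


State space = product of domain sizes of all variables.
Domain sizes:
  v1 (boolean): 2
  v2 (enum of 6 values): 6
  v3 (enum of 6 values): 6
  v4 (boolean): 2
Product = 2 * 6 * 6 * 2 = 144

144


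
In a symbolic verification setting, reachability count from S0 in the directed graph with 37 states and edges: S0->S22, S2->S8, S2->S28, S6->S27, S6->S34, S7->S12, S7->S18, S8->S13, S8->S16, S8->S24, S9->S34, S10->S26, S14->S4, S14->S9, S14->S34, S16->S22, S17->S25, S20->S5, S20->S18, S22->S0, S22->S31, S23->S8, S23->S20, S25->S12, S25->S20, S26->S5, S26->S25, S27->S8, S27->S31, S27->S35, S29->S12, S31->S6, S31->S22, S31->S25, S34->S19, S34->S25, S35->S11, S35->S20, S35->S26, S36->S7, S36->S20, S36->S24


BFS from S0:
  layer 0: {S0}
  layer 1: {S22}
  layer 2: {S31}
  layer 3: {S6, S25}
  layer 4: {S12, S20, S27, S34}
  layer 5: {S5, S8, S18, S19, S35}
  layer 6: {S11, S13, S16, S24, S26}
Reachable set: {S0, S5, S6, S8, S11, S12, S13, S16, S18, S19, S20, S22, S24, S25, S26, S27, S31, S34, S35}
Count = 19

19


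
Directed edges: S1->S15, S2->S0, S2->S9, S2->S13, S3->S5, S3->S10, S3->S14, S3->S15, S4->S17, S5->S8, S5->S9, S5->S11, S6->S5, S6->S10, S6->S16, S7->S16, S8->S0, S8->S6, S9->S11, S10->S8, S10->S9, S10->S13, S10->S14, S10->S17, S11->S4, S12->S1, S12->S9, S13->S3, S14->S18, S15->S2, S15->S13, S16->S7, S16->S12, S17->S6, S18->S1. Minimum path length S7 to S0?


BFS layer-by-layer from S7:
  dist 0: {S7}
  dist 1: {S16}
  dist 2: {S12}
  dist 3: {S1, S9}
  dist 4: {S11, S15}
  dist 5: {S2, S4, S13}
  dist 6: {S0, S3, S17}
  -> S0 reached at distance 6
Shortest path length = 6

6


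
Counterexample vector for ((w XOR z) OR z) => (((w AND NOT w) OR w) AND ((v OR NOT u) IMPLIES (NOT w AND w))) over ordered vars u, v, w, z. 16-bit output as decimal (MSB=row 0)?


F1 = ((w XOR z) OR z)
F2 = (((w AND NOT w) OR w) AND ((v OR NOT u) IMPLIES (NOT w AND w)))
Counterexample to F1=>F2 is where F1=1 and F2=0.
Evaluate each row (bits = u,v,w,z, MSB first):
  row 0 [0000]: F1=0 F2=0 -> F1&~F2 -> 0
  row 1 [0001]: F1=1 F2=0 -> F1&~F2 -> 1
  row 2 [0010]: F1=1 F2=0 -> F1&~F2 -> 1
  row 3 [0011]: F1=1 F2=0 -> F1&~F2 -> 1
  row 4 [0100]: F1=0 F2=0 -> F1&~F2 -> 0
  row 5 [0101]: F1=1 F2=0 -> F1&~F2 -> 1
  row 6 [0110]: F1=1 F2=0 -> F1&~F2 -> 1
  row 7 [0111]: F1=1 F2=0 -> F1&~F2 -> 1
  row 8 [1000]: F1=0 F2=0 -> F1&~F2 -> 0
  row 9 [1001]: F1=1 F2=0 -> F1&~F2 -> 1
  row 10 [1010]: F1=1 F2=1 -> F1&~F2 -> 0
  row 11 [1011]: F1=1 F2=1 -> F1&~F2 -> 0
  row 12 [1100]: F1=0 F2=0 -> F1&~F2 -> 0
  row 13 [1101]: F1=1 F2=0 -> F1&~F2 -> 1
  row 14 [1110]: F1=1 F2=0 -> F1&~F2 -> 1
  row 15 [1111]: F1=1 F2=0 -> F1&~F2 -> 1
Full result column, 4 rows per line (u,v fixed per line; w,z runs 00..11 left to right):
  rows 0-3 [u,v=00]: 0111  = hex 7
  rows 4-7 [u,v=01]: 0111  = hex 7
  rows 8-11 [u,v=10]: 0100  = hex 4
  rows 12-15 [u,v=11]: 0111  = hex 7
Counterexample vector (row 0 .. row 15) = 0111011101000111
Output column grouped in 4s = 0111 0111 0100 0111 = 0x7747
Convert to decimal digit by digit (value = value*16 + digit):
  7 -> 7
  7*16 + 7 = 119
  119*16 + 4 = 1908
  1908*16 + 7 = 30535
Decimal = 30535

30535


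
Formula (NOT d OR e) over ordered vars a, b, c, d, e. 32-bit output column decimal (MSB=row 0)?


Formula: (NOT d OR e) over a, b, c, d, e (32 rows)
Evaluate each row (bits = a,b,c,d,e, MSB first):
  row 0 [00000]: (NOT 0 OR 0) -> 1
  row 1 [00001]: (NOT 0 OR 1) -> 1
  row 2 [00010]: (NOT 1 OR 0) -> 0
  row 3 [00011]: (NOT 1 OR 1) -> 1
  row 4 [00100]: (NOT 0 OR 0) -> 1
  row 5 [00101]: (NOT 0 OR 1) -> 1
  row 6 [00110]: (NOT 1 OR 0) -> 0
  row 7 [00111]: (NOT 1 OR 1) -> 1
  row 8 [01000]: (NOT 0 OR 0) -> 1
  row 9 [01001]: (NOT 0 OR 1) -> 1
  row 10 [01010]: (NOT 1 OR 0) -> 0
  row 11 [01011]: (NOT 1 OR 1) -> 1
  row 12 [01100]: (NOT 0 OR 0) -> 1
  row 13 [01101]: (NOT 0 OR 1) -> 1
  row 14 [01110]: (NOT 1 OR 0) -> 0
  row 15 [01111]: (NOT 1 OR 1) -> 1
  row 16 [10000]: (NOT 0 OR 0) -> 1
  row 17 [10001]: (NOT 0 OR 1) -> 1
  row 18 [10010]: (NOT 1 OR 0) -> 0
  row 19 [10011]: (NOT 1 OR 1) -> 1
  row 20 [10100]: (NOT 0 OR 0) -> 1
  row 21 [10101]: (NOT 0 OR 1) -> 1
  row 22 [10110]: (NOT 1 OR 0) -> 0
  row 23 [10111]: (NOT 1 OR 1) -> 1
  row 24 [11000]: (NOT 0 OR 0) -> 1
  row 25 [11001]: (NOT 0 OR 1) -> 1
  row 26 [11010]: (NOT 1 OR 0) -> 0
  row 27 [11011]: (NOT 1 OR 1) -> 1
  row 28 [11100]: (NOT 0 OR 0) -> 1
  row 29 [11101]: (NOT 0 OR 1) -> 1
  row 30 [11110]: (NOT 1 OR 0) -> 0
  row 31 [11111]: (NOT 1 OR 1) -> 1
Full result column, 4 rows per line (a,b,c fixed per line; d,e runs 00..11 left to right):
  rows 0-3 [a,b,c=000]: 1101  = hex D
  rows 4-7 [a,b,c=001]: 1101  = hex D
  rows 8-11 [a,b,c=010]: 1101  = hex D
  rows 12-15 [a,b,c=011]: 1101  = hex D
  rows 16-19 [a,b,c=100]: 1101  = hex D
  rows 20-23 [a,b,c=101]: 1101  = hex D
  rows 24-27 [a,b,c=110]: 1101  = hex D
  rows 28-31 [a,b,c=111]: 1101  = hex D
Output column (row 0 .. row 31) = 11011101110111011101110111011101
Output column grouped in 4s = 1101 1101 1101 1101 1101 1101 1101 1101 = 0xDDDDDDDD
Convert to decimal digit by digit (value = value*16 + digit):
  D -> 13
  13*16 + 13 (D) = 221
  221*16 + 13 (D) = 3549
  3549*16 + 13 (D) = 56797
  56797*16 + 13 (D) = 908765
  908765*16 + 13 (D) = 14540253
  14540253*16 + 13 (D) = 232644061
  232644061*16 + 13 (D) = 3722304989
Decimal = 3722304989

3722304989


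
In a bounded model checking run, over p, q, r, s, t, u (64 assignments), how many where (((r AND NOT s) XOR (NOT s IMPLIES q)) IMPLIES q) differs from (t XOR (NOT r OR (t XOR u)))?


F1 = (((r AND NOT s) XOR (NOT s IMPLIES q)) IMPLIES q)
F2 = (t XOR (NOT r OR (t XOR u)))
Evaluate both on each of 64 rows (bits = p,q,r,s,t,u):
  row 0 [000000]: F1=1 F2=1 -> 0
  row 1 [000001]: F1=1 F2=1 -> 0
  row 2 [000010]: F1=1 F2=0 (differ) -> 1
  row 3 [000011]: F1=1 F2=0 (differ) -> 1
  row 4 [000100]: F1=0 F2=1 (differ) -> 1
  (every remaining row is evaluated the same way; all 64 results are listed next)
Full result column, 8 rows per line (p,q,r fixed per line; s,t,u runs 000..111 left to right):
  rows 0-7 [p,q,r=000]: 00111100  (ones: 4)
  rows 8-15 [p,q,r=001]: 01010101  (ones: 4)
  rows 16-23 [p,q,r=010]: 00110011  (ones: 4)
  rows 24-31 [p,q,r=011]: 10101010  (ones: 4)
  rows 32-39 [p,q,r=100]: 00111100  (ones: 4)
  rows 40-47 [p,q,r=101]: 01010101  (ones: 4)
  rows 48-55 [p,q,r=110]: 00110011  (ones: 4)
  rows 56-63 [p,q,r=111]: 10101010  (ones: 4)
Disagreements = 4+4+4+4+4+4+4+4 = 32

32


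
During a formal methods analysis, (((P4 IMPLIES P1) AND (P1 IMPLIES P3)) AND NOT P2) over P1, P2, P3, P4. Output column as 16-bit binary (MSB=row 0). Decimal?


Formula: (((P4 IMPLIES P1) AND (P1 IMPLIES P3)) AND NOT P2) over P1, P2, P3, P4 (16 rows)
Evaluate each row (bits = P1,P2,P3,P4, MSB first):
  row 0 [0000]: (((0 IMPLIES 0) AND (0 IMPLIES 0)) AND NOT 0) -> 1
  row 1 [0001]: (((1 IMPLIES 0) AND (0 IMPLIES 0)) AND NOT 0) -> 0
  row 2 [0010]: (((0 IMPLIES 0) AND (0 IMPLIES 1)) AND NOT 0) -> 1
  row 3 [0011]: (((1 IMPLIES 0) AND (0 IMPLIES 1)) AND NOT 0) -> 0
  row 4 [0100]: (((0 IMPLIES 0) AND (0 IMPLIES 0)) AND NOT 1) -> 0
  row 5 [0101]: (((1 IMPLIES 0) AND (0 IMPLIES 0)) AND NOT 1) -> 0
  row 6 [0110]: (((0 IMPLIES 0) AND (0 IMPLIES 1)) AND NOT 1) -> 0
  row 7 [0111]: (((1 IMPLIES 0) AND (0 IMPLIES 1)) AND NOT 1) -> 0
  row 8 [1000]: (((0 IMPLIES 1) AND (1 IMPLIES 0)) AND NOT 0) -> 0
  row 9 [1001]: (((1 IMPLIES 1) AND (1 IMPLIES 0)) AND NOT 0) -> 0
  row 10 [1010]: (((0 IMPLIES 1) AND (1 IMPLIES 1)) AND NOT 0) -> 1
  row 11 [1011]: (((1 IMPLIES 1) AND (1 IMPLIES 1)) AND NOT 0) -> 1
  row 12 [1100]: (((0 IMPLIES 1) AND (1 IMPLIES 0)) AND NOT 1) -> 0
  row 13 [1101]: (((1 IMPLIES 1) AND (1 IMPLIES 0)) AND NOT 1) -> 0
  row 14 [1110]: (((0 IMPLIES 1) AND (1 IMPLIES 1)) AND NOT 1) -> 0
  row 15 [1111]: (((1 IMPLIES 1) AND (1 IMPLIES 1)) AND NOT 1) -> 0
Full result column, 4 rows per line (P1,P2 fixed per line; P3,P4 runs 00..11 left to right):
  rows 0-3 [P1,P2=00]: 1010  = hex A
  rows 4-7 [P1,P2=01]: 0000  = hex 0
  rows 8-11 [P1,P2=10]: 0011  = hex 3
  rows 12-15 [P1,P2=11]: 0000  = hex 0
Output column (row 0 .. row 15) = 1010000000110000
Output column grouped in 4s = 1010 0000 0011 0000 = 0xA030
Convert to decimal digit by digit (value = value*16 + digit):
  A -> 10
  10*16 + 0 = 160
  160*16 + 3 = 2563
  2563*16 + 0 = 41008
Decimal = 41008

41008


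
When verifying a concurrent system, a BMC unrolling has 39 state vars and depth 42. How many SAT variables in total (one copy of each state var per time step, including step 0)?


BMC unrolls to depth k, creating one copy of each state var for steps 0..k.
Step count = 42 + 1 = 43 (steps 0 through 42)
Vars per step = 39
Total = 39 * 43 = 1677

1677


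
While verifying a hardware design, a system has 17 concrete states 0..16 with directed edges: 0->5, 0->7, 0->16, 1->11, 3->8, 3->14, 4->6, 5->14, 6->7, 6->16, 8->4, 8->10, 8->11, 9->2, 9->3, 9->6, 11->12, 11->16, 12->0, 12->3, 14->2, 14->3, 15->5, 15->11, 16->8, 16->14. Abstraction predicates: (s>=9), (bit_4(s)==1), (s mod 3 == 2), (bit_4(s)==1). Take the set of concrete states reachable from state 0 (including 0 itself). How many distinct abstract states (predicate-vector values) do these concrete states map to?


BFS from 0:
Concrete reachable: {0, 2, 3, 4, 5, 6, 7, 8, 10, 11, 12, 14, 16}
Abstract via predicates (s>=9), (bit_4(s)==1), (s mod 3 == 2), (bit_4(s)==1):
  (0,0,0,0) <- {0, 3, 4, 6, 7}
  (0,0,1,0) <- {2, 5, 8}
  (1,0,0,0) <- {10, 12}
  (1,0,1,0) <- {11, 14}
  (1,1,0,1) <- {16}
Distinct abstract states = 5

5


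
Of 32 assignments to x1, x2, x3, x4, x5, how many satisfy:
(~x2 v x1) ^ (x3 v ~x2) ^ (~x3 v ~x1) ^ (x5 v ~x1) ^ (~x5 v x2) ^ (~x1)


CNF with 6 clauses over 5 vars (32 assignments).
An assignment satisfies CNF iff every clause has >=1 true literal.
Check each row (bits = x1,x2,x3,x4,x5; clause T/F shown):
  row 0 [00000]: clauses=TTTTTT -> 1
  row 1 [00001]: clauses=TTTTFT -> 0
  row 2 [00010]: clauses=TTTTTT -> 1
  row 3 [00011]: clauses=TTTTFT -> 0
  row 4 [00100]: clauses=TTTTTT -> 1
  row 5 [00101]: clauses=TTTTFT -> 0
  row 6 [00110]: clauses=TTTTTT -> 1
  row 7 [00111]: clauses=TTTTFT -> 0
  row 8 [01000]: clauses=FFTTTT -> 0
  row 9 [01001]: clauses=FFTTTT -> 0
  row 10 [01010]: clauses=FFTTTT -> 0
  row 11 [01011]: clauses=FFTTTT -> 0
  row 12 [01100]: clauses=FTTTTT -> 0
  row 13 [01101]: clauses=FTTTTT -> 0
  row 14 [01110]: clauses=FTTTTT -> 0
  row 15 [01111]: clauses=FTTTTT -> 0
  row 16 [10000]: clauses=TTTFTF -> 0
  row 17 [10001]: clauses=TTTTFF -> 0
  row 18 [10010]: clauses=TTTFTF -> 0
  row 19 [10011]: clauses=TTTTFF -> 0
  row 20 [10100]: clauses=TTFFTF -> 0
  row 21 [10101]: clauses=TTFTFF -> 0
  row 22 [10110]: clauses=TTFFTF -> 0
  row 23 [10111]: clauses=TTFTFF -> 0
  row 24 [11000]: clauses=TFTFTF -> 0
  row 25 [11001]: clauses=TFTTTF -> 0
  row 26 [11010]: clauses=TFTFTF -> 0
  row 27 [11011]: clauses=TFTTTF -> 0
  row 28 [11100]: clauses=TTFFTF -> 0
  row 29 [11101]: clauses=TTFTTF -> 0
  row 30 [11110]: clauses=TTFFTF -> 0
  row 31 [11111]: clauses=TTFTTF -> 0
Full result column, 8 rows per line (x1,x2 fixed per line; x3,x4,x5 runs 000..111 left to right):
  rows 0-7 [x1,x2=00]: 10101010  (ones: 4)
  rows 8-15 [x1,x2=01]: 00000000  (ones: 0)
  rows 16-23 [x1,x2=10]: 00000000  (ones: 0)
  rows 24-31 [x1,x2=11]: 00000000  (ones: 0)
Satisfying assignments = 4+0+0+0 = 4

4


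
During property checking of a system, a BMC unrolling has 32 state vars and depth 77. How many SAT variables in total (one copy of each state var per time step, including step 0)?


BMC unrolls to depth k, creating one copy of each state var for steps 0..k.
Step count = 77 + 1 = 78 (steps 0 through 77)
Vars per step = 32
Total = 32 * 78 = 2496

2496


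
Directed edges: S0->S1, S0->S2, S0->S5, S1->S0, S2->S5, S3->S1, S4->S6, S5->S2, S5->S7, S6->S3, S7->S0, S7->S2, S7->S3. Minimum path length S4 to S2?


BFS layer-by-layer from S4:
  dist 0: {S4}
  dist 1: {S6}
  dist 2: {S3}
  dist 3: {S1}
  dist 4: {S0}
  dist 5: {S2, S5}
  -> S2 reached at distance 5
Shortest path length = 5

5


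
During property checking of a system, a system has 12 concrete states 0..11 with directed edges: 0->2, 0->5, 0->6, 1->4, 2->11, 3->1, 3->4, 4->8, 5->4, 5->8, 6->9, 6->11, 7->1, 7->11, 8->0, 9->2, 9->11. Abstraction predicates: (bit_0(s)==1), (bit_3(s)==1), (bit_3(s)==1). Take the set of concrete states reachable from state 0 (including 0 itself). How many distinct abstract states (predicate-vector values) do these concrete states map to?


BFS from 0:
Concrete reachable: {0, 2, 4, 5, 6, 8, 9, 11}
Abstract via predicates (bit_0(s)==1), (bit_3(s)==1), (bit_3(s)==1):
  (0,0,0) <- {0, 2, 4, 6}
  (0,1,1) <- {8}
  (1,0,0) <- {5}
  (1,1,1) <- {9, 11}
Distinct abstract states = 4

4


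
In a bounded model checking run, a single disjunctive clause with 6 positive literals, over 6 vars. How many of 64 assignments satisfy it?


Step 1: Total=2^6=64
Step 2: Unsat when all 6 false: 2^0=1
Step 3: Sat=64-1=63

63


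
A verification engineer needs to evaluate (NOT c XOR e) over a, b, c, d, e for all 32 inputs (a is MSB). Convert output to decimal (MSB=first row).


Formula: (NOT c XOR e) over a, b, c, d, e (32 rows)
Evaluate each row (bits = a,b,c,d,e, MSB first):
  row 0 [00000]: (NOT 0 XOR 0) -> 1
  row 1 [00001]: (NOT 0 XOR 1) -> 0
  row 2 [00010]: (NOT 0 XOR 0) -> 1
  row 3 [00011]: (NOT 0 XOR 1) -> 0
  row 4 [00100]: (NOT 1 XOR 0) -> 0
  row 5 [00101]: (NOT 1 XOR 1) -> 1
  row 6 [00110]: (NOT 1 XOR 0) -> 0
  row 7 [00111]: (NOT 1 XOR 1) -> 1
  row 8 [01000]: (NOT 0 XOR 0) -> 1
  row 9 [01001]: (NOT 0 XOR 1) -> 0
  row 10 [01010]: (NOT 0 XOR 0) -> 1
  row 11 [01011]: (NOT 0 XOR 1) -> 0
  row 12 [01100]: (NOT 1 XOR 0) -> 0
  row 13 [01101]: (NOT 1 XOR 1) -> 1
  row 14 [01110]: (NOT 1 XOR 0) -> 0
  row 15 [01111]: (NOT 1 XOR 1) -> 1
  row 16 [10000]: (NOT 0 XOR 0) -> 1
  row 17 [10001]: (NOT 0 XOR 1) -> 0
  row 18 [10010]: (NOT 0 XOR 0) -> 1
  row 19 [10011]: (NOT 0 XOR 1) -> 0
  row 20 [10100]: (NOT 1 XOR 0) -> 0
  row 21 [10101]: (NOT 1 XOR 1) -> 1
  row 22 [10110]: (NOT 1 XOR 0) -> 0
  row 23 [10111]: (NOT 1 XOR 1) -> 1
  row 24 [11000]: (NOT 0 XOR 0) -> 1
  row 25 [11001]: (NOT 0 XOR 1) -> 0
  row 26 [11010]: (NOT 0 XOR 0) -> 1
  row 27 [11011]: (NOT 0 XOR 1) -> 0
  row 28 [11100]: (NOT 1 XOR 0) -> 0
  row 29 [11101]: (NOT 1 XOR 1) -> 1
  row 30 [11110]: (NOT 1 XOR 0) -> 0
  row 31 [11111]: (NOT 1 XOR 1) -> 1
Full result column, 4 rows per line (a,b,c fixed per line; d,e runs 00..11 left to right):
  rows 0-3 [a,b,c=000]: 1010  = hex A
  rows 4-7 [a,b,c=001]: 0101  = hex 5
  rows 8-11 [a,b,c=010]: 1010  = hex A
  rows 12-15 [a,b,c=011]: 0101  = hex 5
  rows 16-19 [a,b,c=100]: 1010  = hex A
  rows 20-23 [a,b,c=101]: 0101  = hex 5
  rows 24-27 [a,b,c=110]: 1010  = hex A
  rows 28-31 [a,b,c=111]: 0101  = hex 5
Output column (row 0 .. row 31) = 10100101101001011010010110100101
Output column grouped in 4s = 1010 0101 1010 0101 1010 0101 1010 0101 = 0xA5A5A5A5
Convert to decimal digit by digit (value = value*16 + digit):
  A -> 10
  10*16 + 5 = 165
  165*16 + 10 (A) = 2650
  2650*16 + 5 = 42405
  42405*16 + 10 (A) = 678490
  678490*16 + 5 = 10855845
  10855845*16 + 10 (A) = 173693530
  173693530*16 + 5 = 2779096485
Decimal = 2779096485

2779096485


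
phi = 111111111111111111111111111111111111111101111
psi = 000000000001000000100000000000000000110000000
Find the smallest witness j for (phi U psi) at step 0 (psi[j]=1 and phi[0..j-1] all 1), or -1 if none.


(phi U psi) at 0: need smallest j with psi[j]=1 and phi[i]=1 for all i in [0,j).
Scan from step 0:
  step 0: phi=1, psi=0 -> continue
  step 1: phi=1, psi=0 -> continue
  step 2: phi=1, psi=0 -> continue
  step 3: phi=1, psi=0 -> continue
  step 11: psi=1 and phi held for [0,11) -> witness found
Witness step = 11

11


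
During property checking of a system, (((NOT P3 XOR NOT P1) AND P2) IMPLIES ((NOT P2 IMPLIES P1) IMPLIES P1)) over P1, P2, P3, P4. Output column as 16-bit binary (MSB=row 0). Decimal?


Formula: (((NOT P3 XOR NOT P1) AND P2) IMPLIES ((NOT P2 IMPLIES P1) IMPLIES P1)) over P1, P2, P3, P4 (16 rows)
Evaluate each row (bits = P1,P2,P3,P4, MSB first):
  row 0 [0000]: (((NOT 0 XOR NOT 0) AND 0) IMPLIES ((NOT 0 IMPLIES 0) IMPLIES 0)) -> 1
  row 1 [0001]: (((NOT 0 XOR NOT 0) AND 0) IMPLIES ((NOT 0 IMPLIES 0) IMPLIES 0)) -> 1
  row 2 [0010]: (((NOT 1 XOR NOT 0) AND 0) IMPLIES ((NOT 0 IMPLIES 0) IMPLIES 0)) -> 1
  row 3 [0011]: (((NOT 1 XOR NOT 0) AND 0) IMPLIES ((NOT 0 IMPLIES 0) IMPLIES 0)) -> 1
  row 4 [0100]: (((NOT 0 XOR NOT 0) AND 1) IMPLIES ((NOT 1 IMPLIES 0) IMPLIES 0)) -> 1
  row 5 [0101]: (((NOT 0 XOR NOT 0) AND 1) IMPLIES ((NOT 1 IMPLIES 0) IMPLIES 0)) -> 1
  row 6 [0110]: (((NOT 1 XOR NOT 0) AND 1) IMPLIES ((NOT 1 IMPLIES 0) IMPLIES 0)) -> 0
  row 7 [0111]: (((NOT 1 XOR NOT 0) AND 1) IMPLIES ((NOT 1 IMPLIES 0) IMPLIES 0)) -> 0
  row 8 [1000]: (((NOT 0 XOR NOT 1) AND 0) IMPLIES ((NOT 0 IMPLIES 1) IMPLIES 1)) -> 1
  row 9 [1001]: (((NOT 0 XOR NOT 1) AND 0) IMPLIES ((NOT 0 IMPLIES 1) IMPLIES 1)) -> 1
  row 10 [1010]: (((NOT 1 XOR NOT 1) AND 0) IMPLIES ((NOT 0 IMPLIES 1) IMPLIES 1)) -> 1
  row 11 [1011]: (((NOT 1 XOR NOT 1) AND 0) IMPLIES ((NOT 0 IMPLIES 1) IMPLIES 1)) -> 1
  row 12 [1100]: (((NOT 0 XOR NOT 1) AND 1) IMPLIES ((NOT 1 IMPLIES 1) IMPLIES 1)) -> 1
  row 13 [1101]: (((NOT 0 XOR NOT 1) AND 1) IMPLIES ((NOT 1 IMPLIES 1) IMPLIES 1)) -> 1
  row 14 [1110]: (((NOT 1 XOR NOT 1) AND 1) IMPLIES ((NOT 1 IMPLIES 1) IMPLIES 1)) -> 1
  row 15 [1111]: (((NOT 1 XOR NOT 1) AND 1) IMPLIES ((NOT 1 IMPLIES 1) IMPLIES 1)) -> 1
Full result column, 4 rows per line (P1,P2 fixed per line; P3,P4 runs 00..11 left to right):
  rows 0-3 [P1,P2=00]: 1111  = hex F
  rows 4-7 [P1,P2=01]: 1100  = hex C
  rows 8-11 [P1,P2=10]: 1111  = hex F
  rows 12-15 [P1,P2=11]: 1111  = hex F
Output column (row 0 .. row 15) = 1111110011111111
Output column grouped in 4s = 1111 1100 1111 1111 = 0xFCFF
Convert to decimal digit by digit (value = value*16 + digit):
  F -> 15
  15*16 + 12 (C) = 252
  252*16 + 15 (F) = 4047
  4047*16 + 15 (F) = 64767
Decimal = 64767

64767


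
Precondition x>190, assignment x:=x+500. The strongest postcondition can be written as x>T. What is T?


Formula: sp(P, x:=E) = exists old_x. (x = E[old_x/x]) AND P[old_x/x] (old_x is the value of x before the assignment; eliminate old_x by solving x = E[old_x/x] for old_x)
Step 1: Precondition P: x>190, i.e. old_x > 190
Step 2: Assignment gives x = old_x + 500, so old_x = x - 500
Step 3: Substitute into P: x - 500 > 190
Step 4: Simplify: x > 190+500 = 690

690


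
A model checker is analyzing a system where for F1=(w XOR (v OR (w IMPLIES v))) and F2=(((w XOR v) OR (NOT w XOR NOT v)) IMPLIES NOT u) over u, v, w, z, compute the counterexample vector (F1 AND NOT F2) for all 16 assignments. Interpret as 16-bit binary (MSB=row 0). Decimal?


F1 = (w XOR (v OR (w IMPLIES v)))
F2 = (((w XOR v) OR (NOT w XOR NOT v)) IMPLIES NOT u)
Counterexample to F1=>F2 is where F1=1 and F2=0.
Evaluate each row (bits = u,v,w,z, MSB first):
  row 0 [0000]: F1=1 F2=1 -> F1&~F2 -> 0
  row 1 [0001]: F1=1 F2=1 -> F1&~F2 -> 0
  row 2 [0010]: F1=1 F2=1 -> F1&~F2 -> 0
  row 3 [0011]: F1=1 F2=1 -> F1&~F2 -> 0
  row 4 [0100]: F1=1 F2=1 -> F1&~F2 -> 0
  row 5 [0101]: F1=1 F2=1 -> F1&~F2 -> 0
  row 6 [0110]: F1=0 F2=1 -> F1&~F2 -> 0
  row 7 [0111]: F1=0 F2=1 -> F1&~F2 -> 0
  row 8 [1000]: F1=1 F2=1 -> F1&~F2 -> 0
  row 9 [1001]: F1=1 F2=1 -> F1&~F2 -> 0
  row 10 [1010]: F1=1 F2=0 -> F1&~F2 -> 1
  row 11 [1011]: F1=1 F2=0 -> F1&~F2 -> 1
  row 12 [1100]: F1=1 F2=0 -> F1&~F2 -> 1
  row 13 [1101]: F1=1 F2=0 -> F1&~F2 -> 1
  row 14 [1110]: F1=0 F2=1 -> F1&~F2 -> 0
  row 15 [1111]: F1=0 F2=1 -> F1&~F2 -> 0
Full result column, 4 rows per line (u,v fixed per line; w,z runs 00..11 left to right):
  rows 0-3 [u,v=00]: 0000  = hex 0
  rows 4-7 [u,v=01]: 0000  = hex 0
  rows 8-11 [u,v=10]: 0011  = hex 3
  rows 12-15 [u,v=11]: 1100  = hex C
Counterexample vector (row 0 .. row 15) = 0000000000111100
Output column grouped in 4s = 0000 0000 0011 1100 = 0x003C
Convert to decimal digit by digit (value = value*16 + digit):
  0 -> 0
  0*16 + 0 = 0
  0*16 + 3 = 3
  3*16 + 12 (C) = 60
Decimal = 60

60


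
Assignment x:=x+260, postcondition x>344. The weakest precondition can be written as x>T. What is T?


Formula: wp(x:=E, P) = P[E/x] (substitute E for x in postcondition)
Step 1: Postcondition: x>344
Step 2: Substitute x+260 for x: x+260>344
Step 3: Solve for x: x > 344-260 = 84

84


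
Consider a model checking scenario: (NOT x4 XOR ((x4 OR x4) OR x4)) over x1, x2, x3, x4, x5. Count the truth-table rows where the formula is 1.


Formula: (NOT x4 XOR ((x4 OR x4) OR x4)) over 5 vars (32 rows)
Evaluate each row (x1, x2, x3, x4, x5 as bits, MSB first):
  row 0 [00000]: (NOT 0 XOR ((0 OR 0) OR 0)) -> 1
  row 1 [00001]: (NOT 0 XOR ((0 OR 0) OR 0)) -> 1
  row 2 [00010]: (NOT 1 XOR ((1 OR 1) OR 1)) -> 1
  row 3 [00011]: (NOT 1 XOR ((1 OR 1) OR 1)) -> 1
  row 4 [00100]: (NOT 0 XOR ((0 OR 0) OR 0)) -> 1
  row 5 [00101]: (NOT 0 XOR ((0 OR 0) OR 0)) -> 1
  row 6 [00110]: (NOT 1 XOR ((1 OR 1) OR 1)) -> 1
  row 7 [00111]: (NOT 1 XOR ((1 OR 1) OR 1)) -> 1
  row 8 [01000]: (NOT 0 XOR ((0 OR 0) OR 0)) -> 1
  row 9 [01001]: (NOT 0 XOR ((0 OR 0) OR 0)) -> 1
  row 10 [01010]: (NOT 1 XOR ((1 OR 1) OR 1)) -> 1
  row 11 [01011]: (NOT 1 XOR ((1 OR 1) OR 1)) -> 1
  row 12 [01100]: (NOT 0 XOR ((0 OR 0) OR 0)) -> 1
  row 13 [01101]: (NOT 0 XOR ((0 OR 0) OR 0)) -> 1
  row 14 [01110]: (NOT 1 XOR ((1 OR 1) OR 1)) -> 1
  row 15 [01111]: (NOT 1 XOR ((1 OR 1) OR 1)) -> 1
  row 16 [10000]: (NOT 0 XOR ((0 OR 0) OR 0)) -> 1
  row 17 [10001]: (NOT 0 XOR ((0 OR 0) OR 0)) -> 1
  row 18 [10010]: (NOT 1 XOR ((1 OR 1) OR 1)) -> 1
  row 19 [10011]: (NOT 1 XOR ((1 OR 1) OR 1)) -> 1
  row 20 [10100]: (NOT 0 XOR ((0 OR 0) OR 0)) -> 1
  row 21 [10101]: (NOT 0 XOR ((0 OR 0) OR 0)) -> 1
  row 22 [10110]: (NOT 1 XOR ((1 OR 1) OR 1)) -> 1
  row 23 [10111]: (NOT 1 XOR ((1 OR 1) OR 1)) -> 1
  row 24 [11000]: (NOT 0 XOR ((0 OR 0) OR 0)) -> 1
  row 25 [11001]: (NOT 0 XOR ((0 OR 0) OR 0)) -> 1
  row 26 [11010]: (NOT 1 XOR ((1 OR 1) OR 1)) -> 1
  row 27 [11011]: (NOT 1 XOR ((1 OR 1) OR 1)) -> 1
  row 28 [11100]: (NOT 0 XOR ((0 OR 0) OR 0)) -> 1
  row 29 [11101]: (NOT 0 XOR ((0 OR 0) OR 0)) -> 1
  row 30 [11110]: (NOT 1 XOR ((1 OR 1) OR 1)) -> 1
  row 31 [11111]: (NOT 1 XOR ((1 OR 1) OR 1)) -> 1
Full result column, 8 rows per line (x1,x2 fixed per line; x3,x4,x5 runs 000..111 left to right):
  rows 0-7 [x1,x2=00]: 11111111  (ones: 8)
  rows 8-15 [x1,x2=01]: 11111111  (ones: 8)
  rows 16-23 [x1,x2=10]: 11111111  (ones: 8)
  rows 24-31 [x1,x2=11]: 11111111  (ones: 8)
Count of 1-rows = 8+8+8+8 = 32

32


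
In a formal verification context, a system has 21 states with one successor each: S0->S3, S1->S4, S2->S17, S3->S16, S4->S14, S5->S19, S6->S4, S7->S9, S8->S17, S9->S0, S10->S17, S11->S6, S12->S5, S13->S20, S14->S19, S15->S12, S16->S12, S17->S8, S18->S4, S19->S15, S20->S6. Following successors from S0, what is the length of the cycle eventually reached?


Trace from S0 until a state repeats:
  S0 -> S3 -> S16 -> S12 -> S5 -> S19 -> S15 -> S12
S12 first seen at step 3, revisited at step 7.
Cycle length = 7 - 3 = 4

4


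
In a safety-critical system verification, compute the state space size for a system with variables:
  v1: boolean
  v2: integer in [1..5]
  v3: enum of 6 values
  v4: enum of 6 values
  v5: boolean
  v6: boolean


State space = product of domain sizes of all variables.
Domain sizes:
  v1 (boolean): 2
  v2 (integer in [1..5]): 5
  v3 (enum of 6 values): 6
  v4 (enum of 6 values): 6
  v5 (boolean): 2
  v6 (boolean): 2
Product = 2 * 5 * 6 * 6 * 2 * 2 = 1440

1440


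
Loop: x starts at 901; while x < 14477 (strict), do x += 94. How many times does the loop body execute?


Step 1: x goes from 901 toward 14477 by 94; the body runs while x<14477, so iterations = ceil((bound-start)/step)
Step 2: Distance=13576
Step 3: ceil(13576/94)=145

145


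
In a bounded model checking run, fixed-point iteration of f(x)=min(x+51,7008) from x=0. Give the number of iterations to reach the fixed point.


Step 1: x=0, cap=7008, increment=51
Step 2: x grows by 51 each step until capped at 7008; fixed point is x=7008
Step 3: iterations = ceil(7008/51) = 138

138


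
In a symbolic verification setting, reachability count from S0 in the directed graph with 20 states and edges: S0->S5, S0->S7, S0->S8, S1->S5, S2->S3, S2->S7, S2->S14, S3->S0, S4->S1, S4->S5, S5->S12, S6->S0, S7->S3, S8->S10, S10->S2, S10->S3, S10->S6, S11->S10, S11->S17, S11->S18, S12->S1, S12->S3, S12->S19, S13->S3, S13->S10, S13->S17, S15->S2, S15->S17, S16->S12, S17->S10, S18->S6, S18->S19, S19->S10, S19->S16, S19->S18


BFS from S0:
  layer 0: {S0}
  layer 1: {S5, S7, S8}
  layer 2: {S3, S10, S12}
  layer 3: {S1, S2, S6, S19}
  layer 4: {S14, S16, S18}
Reachable set: {S0, S1, S2, S3, S5, S6, S7, S8, S10, S12, S14, S16, S18, S19}
Count = 14

14


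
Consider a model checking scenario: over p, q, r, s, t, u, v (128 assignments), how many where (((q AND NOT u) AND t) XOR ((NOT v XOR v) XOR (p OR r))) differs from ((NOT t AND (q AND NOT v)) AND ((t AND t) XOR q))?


F1 = (((q AND NOT u) AND t) XOR ((NOT v XOR v) XOR (p OR r)))
F2 = ((NOT t AND (q AND NOT v)) AND ((t AND t) XOR q))
Evaluate both on each of 128 rows (bits = p,q,r,s,t,u,v):
  row 0 [0000000]: F1=1 F2=0 (differ) -> 1
  row 1 [0000001]: F1=1 F2=0 (differ) -> 1
  row 2 [0000010]: F1=1 F2=0 (differ) -> 1
  row 3 [0000011]: F1=1 F2=0 (differ) -> 1
  row 4 [0000100]: F1=1 F2=0 (differ) -> 1
  (every remaining row is evaluated the same way; all 128 results are listed next)
Full result column, 8 rows per line (p,q,r,s fixed per line; t,u,v runs 000..111 left to right):
  rows 0-7 [p,q,r,s=0000]: 11111111  (ones: 8)
  rows 8-15 [p,q,r,s=0001]: 11111111  (ones: 8)
  rows 16-23 [p,q,r,s=0010]: 00000000  (ones: 0)
  rows 24-31 [p,q,r,s=0011]: 00000000  (ones: 0)
  rows 32-39 [p,q,r,s=0100]: 01010011  (ones: 4)
  rows 40-47 [p,q,r,s=0101]: 01010011  (ones: 4)
  rows 48-55 [p,q,r,s=0110]: 10101100  (ones: 4)
  rows 56-63 [p,q,r,s=0111]: 10101100  (ones: 4)
  rows 64-71 [p,q,r,s=1000]: 00000000  (ones: 0)
  rows 72-79 [p,q,r,s=1001]: 00000000  (ones: 0)
  rows 80-87 [p,q,r,s=1010]: 00000000  (ones: 0)
  rows 88-95 [p,q,r,s=1011]: 00000000  (ones: 0)
  rows 96-103 [p,q,r,s=1100]: 10101100  (ones: 4)
  rows 104-111 [p,q,r,s=1101]: 10101100  (ones: 4)
  rows 112-119 [p,q,r,s=1110]: 10101100  (ones: 4)
  rows 120-127 [p,q,r,s=1111]: 10101100  (ones: 4)
Disagreements = 8+8+0+0+4+4+4+4+0+0+0+0+4+4+4+4 = 48

48


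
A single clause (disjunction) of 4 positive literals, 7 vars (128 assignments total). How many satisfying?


Step 1: Total=2^7=128
Step 2: Unsat when all 4 false: 2^3=8
Step 3: Sat=128-8=120

120


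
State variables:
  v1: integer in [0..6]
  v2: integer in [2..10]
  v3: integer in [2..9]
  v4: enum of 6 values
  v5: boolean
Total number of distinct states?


State space = product of domain sizes of all variables.
Domain sizes:
  v1 (integer in [0..6]): 7
  v2 (integer in [2..10]): 9
  v3 (integer in [2..9]): 8
  v4 (enum of 6 values): 6
  v5 (boolean): 2
Product = 7 * 9 * 8 * 6 * 2 = 6048

6048


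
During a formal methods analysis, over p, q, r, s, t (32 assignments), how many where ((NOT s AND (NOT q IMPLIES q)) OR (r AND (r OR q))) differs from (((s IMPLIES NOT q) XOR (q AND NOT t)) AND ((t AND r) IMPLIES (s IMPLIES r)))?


F1 = ((NOT s AND (NOT q IMPLIES q)) OR (r AND (r OR q)))
F2 = (((s IMPLIES NOT q) XOR (q AND NOT t)) AND ((t AND r) IMPLIES (s IMPLIES r)))
Evaluate both on each of 32 rows (bits = p,q,r,s,t):
  row 0 [00000]: F1=0 F2=1 (differ) -> 1
  row 1 [00001]: F1=0 F2=1 (differ) -> 1
  row 2 [00010]: F1=0 F2=1 (differ) -> 1
  row 3 [00011]: F1=0 F2=1 (differ) -> 1
  row 4 [00100]: F1=1 F2=1 -> 0
  row 5 [00101]: F1=1 F2=1 -> 0
  row 6 [00110]: F1=1 F2=1 -> 0
  row 7 [00111]: F1=1 F2=1 -> 0
  row 8 [01000]: F1=1 F2=0 (differ) -> 1
  row 9 [01001]: F1=1 F2=1 -> 0
  row 10 [01010]: F1=0 F2=1 (differ) -> 1
  row 11 [01011]: F1=0 F2=0 -> 0
  row 12 [01100]: F1=1 F2=0 (differ) -> 1
  row 13 [01101]: F1=1 F2=1 -> 0
  row 14 [01110]: F1=1 F2=1 -> 0
  row 15 [01111]: F1=1 F2=0 (differ) -> 1
  row 16 [10000]: F1=0 F2=1 (differ) -> 1
  row 17 [10001]: F1=0 F2=1 (differ) -> 1
  row 18 [10010]: F1=0 F2=1 (differ) -> 1
  row 19 [10011]: F1=0 F2=1 (differ) -> 1
  row 20 [10100]: F1=1 F2=1 -> 0
  row 21 [10101]: F1=1 F2=1 -> 0
  row 22 [10110]: F1=1 F2=1 -> 0
  row 23 [10111]: F1=1 F2=1 -> 0
  row 24 [11000]: F1=1 F2=0 (differ) -> 1
  row 25 [11001]: F1=1 F2=1 -> 0
  row 26 [11010]: F1=0 F2=1 (differ) -> 1
  row 27 [11011]: F1=0 F2=0 -> 0
  row 28 [11100]: F1=1 F2=0 (differ) -> 1
  row 29 [11101]: F1=1 F2=1 -> 0
  row 30 [11110]: F1=1 F2=1 -> 0
  row 31 [11111]: F1=1 F2=0 (differ) -> 1
Full result column, 8 rows per line (p,q fixed per line; r,s,t runs 000..111 left to right):
  rows 0-7 [p,q=00]: 11110000  (ones: 4)
  rows 8-15 [p,q=01]: 10101001  (ones: 4)
  rows 16-23 [p,q=10]: 11110000  (ones: 4)
  rows 24-31 [p,q=11]: 10101001  (ones: 4)
Disagreements = 4+4+4+4 = 16

16


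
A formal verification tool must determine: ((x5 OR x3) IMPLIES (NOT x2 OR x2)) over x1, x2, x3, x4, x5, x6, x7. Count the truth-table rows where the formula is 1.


Formula: ((x5 OR x3) IMPLIES (NOT x2 OR x2)) over 7 vars (128 rows)
Evaluate each row (x1, x2, x3, x4, x5, x6, x7 as bits, MSB first):
  row 0 [0000000]: ((0 OR 0) IMPLIES (NOT 0 OR 0)) -> 1
  row 1 [0000001]: ((0 OR 0) IMPLIES (NOT 0 OR 0)) -> 1
  row 2 [0000010]: ((0 OR 0) IMPLIES (NOT 0 OR 0)) -> 1
  row 3 [0000011]: ((0 OR 0) IMPLIES (NOT 0 OR 0)) -> 1
  row 4 [0000100]: ((1 OR 0) IMPLIES (NOT 0 OR 0)) -> 1
  (every remaining row is evaluated the same way; all 128 results are listed next)
Full result column, 8 rows per line (x1,x2,x3,x4 fixed per line; x5,x6,x7 runs 000..111 left to right):
  rows 0-7 [x1,x2,x3,x4=0000]: 11111111  (ones: 8)
  rows 8-15 [x1,x2,x3,x4=0001]: 11111111  (ones: 8)
  rows 16-23 [x1,x2,x3,x4=0010]: 11111111  (ones: 8)
  rows 24-31 [x1,x2,x3,x4=0011]: 11111111  (ones: 8)
  rows 32-39 [x1,x2,x3,x4=0100]: 11111111  (ones: 8)
  rows 40-47 [x1,x2,x3,x4=0101]: 11111111  (ones: 8)
  rows 48-55 [x1,x2,x3,x4=0110]: 11111111  (ones: 8)
  rows 56-63 [x1,x2,x3,x4=0111]: 11111111  (ones: 8)
  rows 64-71 [x1,x2,x3,x4=1000]: 11111111  (ones: 8)
  rows 72-79 [x1,x2,x3,x4=1001]: 11111111  (ones: 8)
  rows 80-87 [x1,x2,x3,x4=1010]: 11111111  (ones: 8)
  rows 88-95 [x1,x2,x3,x4=1011]: 11111111  (ones: 8)
  rows 96-103 [x1,x2,x3,x4=1100]: 11111111  (ones: 8)
  rows 104-111 [x1,x2,x3,x4=1101]: 11111111  (ones: 8)
  rows 112-119 [x1,x2,x3,x4=1110]: 11111111  (ones: 8)
  rows 120-127 [x1,x2,x3,x4=1111]: 11111111  (ones: 8)
Count of 1-rows = 8+8+8+8+8+8+8+8+8+8+8+8+8+8+8+8 = 128

128


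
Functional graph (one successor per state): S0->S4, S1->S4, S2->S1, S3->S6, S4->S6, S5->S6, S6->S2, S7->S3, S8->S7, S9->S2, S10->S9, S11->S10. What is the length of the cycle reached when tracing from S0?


Trace from S0 until a state repeats:
  S0 -> S4 -> S6 -> S2 -> S1 -> S4
S4 first seen at step 1, revisited at step 5.
Cycle length = 5 - 1 = 4

4


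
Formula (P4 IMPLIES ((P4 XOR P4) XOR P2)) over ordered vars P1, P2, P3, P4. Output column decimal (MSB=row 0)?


Formula: (P4 IMPLIES ((P4 XOR P4) XOR P2)) over P1, P2, P3, P4 (16 rows)
Evaluate each row (bits = P1,P2,P3,P4, MSB first):
  row 0 [0000]: (0 IMPLIES ((0 XOR 0) XOR 0)) -> 1
  row 1 [0001]: (1 IMPLIES ((1 XOR 1) XOR 0)) -> 0
  row 2 [0010]: (0 IMPLIES ((0 XOR 0) XOR 0)) -> 1
  row 3 [0011]: (1 IMPLIES ((1 XOR 1) XOR 0)) -> 0
  row 4 [0100]: (0 IMPLIES ((0 XOR 0) XOR 1)) -> 1
  row 5 [0101]: (1 IMPLIES ((1 XOR 1) XOR 1)) -> 1
  row 6 [0110]: (0 IMPLIES ((0 XOR 0) XOR 1)) -> 1
  row 7 [0111]: (1 IMPLIES ((1 XOR 1) XOR 1)) -> 1
  row 8 [1000]: (0 IMPLIES ((0 XOR 0) XOR 0)) -> 1
  row 9 [1001]: (1 IMPLIES ((1 XOR 1) XOR 0)) -> 0
  row 10 [1010]: (0 IMPLIES ((0 XOR 0) XOR 0)) -> 1
  row 11 [1011]: (1 IMPLIES ((1 XOR 1) XOR 0)) -> 0
  row 12 [1100]: (0 IMPLIES ((0 XOR 0) XOR 1)) -> 1
  row 13 [1101]: (1 IMPLIES ((1 XOR 1) XOR 1)) -> 1
  row 14 [1110]: (0 IMPLIES ((0 XOR 0) XOR 1)) -> 1
  row 15 [1111]: (1 IMPLIES ((1 XOR 1) XOR 1)) -> 1
Full result column, 4 rows per line (P1,P2 fixed per line; P3,P4 runs 00..11 left to right):
  rows 0-3 [P1,P2=00]: 1010  = hex A
  rows 4-7 [P1,P2=01]: 1111  = hex F
  rows 8-11 [P1,P2=10]: 1010  = hex A
  rows 12-15 [P1,P2=11]: 1111  = hex F
Output column (row 0 .. row 15) = 1010111110101111
Output column grouped in 4s = 1010 1111 1010 1111 = 0xAFAF
Convert to decimal digit by digit (value = value*16 + digit):
  A -> 10
  10*16 + 15 (F) = 175
  175*16 + 10 (A) = 2810
  2810*16 + 15 (F) = 44975
Decimal = 44975

44975


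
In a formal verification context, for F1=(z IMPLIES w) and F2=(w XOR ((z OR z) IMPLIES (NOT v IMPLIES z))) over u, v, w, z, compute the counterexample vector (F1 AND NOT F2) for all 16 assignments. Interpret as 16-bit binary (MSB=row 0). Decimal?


F1 = (z IMPLIES w)
F2 = (w XOR ((z OR z) IMPLIES (NOT v IMPLIES z)))
Counterexample to F1=>F2 is where F1=1 and F2=0.
Evaluate each row (bits = u,v,w,z, MSB first):
  row 0 [0000]: F1=1 F2=1 -> F1&~F2 -> 0
  row 1 [0001]: F1=0 F2=1 -> F1&~F2 -> 0
  row 2 [0010]: F1=1 F2=0 -> F1&~F2 -> 1
  row 3 [0011]: F1=1 F2=0 -> F1&~F2 -> 1
  row 4 [0100]: F1=1 F2=1 -> F1&~F2 -> 0
  row 5 [0101]: F1=0 F2=1 -> F1&~F2 -> 0
  row 6 [0110]: F1=1 F2=0 -> F1&~F2 -> 1
  row 7 [0111]: F1=1 F2=0 -> F1&~F2 -> 1
  row 8 [1000]: F1=1 F2=1 -> F1&~F2 -> 0
  row 9 [1001]: F1=0 F2=1 -> F1&~F2 -> 0
  row 10 [1010]: F1=1 F2=0 -> F1&~F2 -> 1
  row 11 [1011]: F1=1 F2=0 -> F1&~F2 -> 1
  row 12 [1100]: F1=1 F2=1 -> F1&~F2 -> 0
  row 13 [1101]: F1=0 F2=1 -> F1&~F2 -> 0
  row 14 [1110]: F1=1 F2=0 -> F1&~F2 -> 1
  row 15 [1111]: F1=1 F2=0 -> F1&~F2 -> 1
Full result column, 4 rows per line (u,v fixed per line; w,z runs 00..11 left to right):
  rows 0-3 [u,v=00]: 0011  = hex 3
  rows 4-7 [u,v=01]: 0011  = hex 3
  rows 8-11 [u,v=10]: 0011  = hex 3
  rows 12-15 [u,v=11]: 0011  = hex 3
Counterexample vector (row 0 .. row 15) = 0011001100110011
Output column grouped in 4s = 0011 0011 0011 0011 = 0x3333
Convert to decimal digit by digit (value = value*16 + digit):
  3 -> 3
  3*16 + 3 = 51
  51*16 + 3 = 819
  819*16 + 3 = 13107
Decimal = 13107

13107


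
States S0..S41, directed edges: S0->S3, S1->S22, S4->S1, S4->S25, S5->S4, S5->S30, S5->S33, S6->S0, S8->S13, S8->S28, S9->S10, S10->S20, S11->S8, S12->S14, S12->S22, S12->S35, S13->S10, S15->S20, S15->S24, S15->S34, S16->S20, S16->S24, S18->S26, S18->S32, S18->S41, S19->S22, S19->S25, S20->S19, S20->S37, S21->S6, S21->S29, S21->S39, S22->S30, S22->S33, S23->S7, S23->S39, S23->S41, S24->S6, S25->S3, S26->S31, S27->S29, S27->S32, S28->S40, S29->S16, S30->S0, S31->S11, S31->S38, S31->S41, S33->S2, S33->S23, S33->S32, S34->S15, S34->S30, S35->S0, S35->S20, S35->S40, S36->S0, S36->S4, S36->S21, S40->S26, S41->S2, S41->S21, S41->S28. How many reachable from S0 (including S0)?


BFS from S0:
  layer 0: {S0}
  layer 1: {S3}
Reachable set: {S0, S3}
Count = 2

2


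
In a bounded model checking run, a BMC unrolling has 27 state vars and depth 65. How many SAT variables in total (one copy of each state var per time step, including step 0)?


BMC unrolls to depth k, creating one copy of each state var for steps 0..k.
Step count = 65 + 1 = 66 (steps 0 through 65)
Vars per step = 27
Total = 27 * 66 = 1782

1782


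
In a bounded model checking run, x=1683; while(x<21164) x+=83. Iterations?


Step 1: x goes from 1683 toward 21164 by 83; the body runs while x<21164, so iterations = ceil((bound-start)/step)
Step 2: Distance=19481
Step 3: ceil(19481/83)=235

235


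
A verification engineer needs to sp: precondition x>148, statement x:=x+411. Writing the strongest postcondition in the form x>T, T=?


Formula: sp(P, x:=E) = exists old_x. (x = E[old_x/x]) AND P[old_x/x] (old_x is the value of x before the assignment; eliminate old_x by solving x = E[old_x/x] for old_x)
Step 1: Precondition P: x>148, i.e. old_x > 148
Step 2: Assignment gives x = old_x + 411, so old_x = x - 411
Step 3: Substitute into P: x - 411 > 148
Step 4: Simplify: x > 148+411 = 559

559


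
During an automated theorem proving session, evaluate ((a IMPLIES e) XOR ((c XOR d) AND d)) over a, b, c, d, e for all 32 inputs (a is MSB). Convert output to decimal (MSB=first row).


Formula: ((a IMPLIES e) XOR ((c XOR d) AND d)) over a, b, c, d, e (32 rows)
Evaluate each row (bits = a,b,c,d,e, MSB first):
  row 0 [00000]: ((0 IMPLIES 0) XOR ((0 XOR 0) AND 0)) -> 1
  row 1 [00001]: ((0 IMPLIES 1) XOR ((0 XOR 0) AND 0)) -> 1
  row 2 [00010]: ((0 IMPLIES 0) XOR ((0 XOR 1) AND 1)) -> 0
  row 3 [00011]: ((0 IMPLIES 1) XOR ((0 XOR 1) AND 1)) -> 0
  row 4 [00100]: ((0 IMPLIES 0) XOR ((1 XOR 0) AND 0)) -> 1
  row 5 [00101]: ((0 IMPLIES 1) XOR ((1 XOR 0) AND 0)) -> 1
  row 6 [00110]: ((0 IMPLIES 0) XOR ((1 XOR 1) AND 1)) -> 1
  row 7 [00111]: ((0 IMPLIES 1) XOR ((1 XOR 1) AND 1)) -> 1
  row 8 [01000]: ((0 IMPLIES 0) XOR ((0 XOR 0) AND 0)) -> 1
  row 9 [01001]: ((0 IMPLIES 1) XOR ((0 XOR 0) AND 0)) -> 1
  row 10 [01010]: ((0 IMPLIES 0) XOR ((0 XOR 1) AND 1)) -> 0
  row 11 [01011]: ((0 IMPLIES 1) XOR ((0 XOR 1) AND 1)) -> 0
  row 12 [01100]: ((0 IMPLIES 0) XOR ((1 XOR 0) AND 0)) -> 1
  row 13 [01101]: ((0 IMPLIES 1) XOR ((1 XOR 0) AND 0)) -> 1
  row 14 [01110]: ((0 IMPLIES 0) XOR ((1 XOR 1) AND 1)) -> 1
  row 15 [01111]: ((0 IMPLIES 1) XOR ((1 XOR 1) AND 1)) -> 1
  row 16 [10000]: ((1 IMPLIES 0) XOR ((0 XOR 0) AND 0)) -> 0
  row 17 [10001]: ((1 IMPLIES 1) XOR ((0 XOR 0) AND 0)) -> 1
  row 18 [10010]: ((1 IMPLIES 0) XOR ((0 XOR 1) AND 1)) -> 1
  row 19 [10011]: ((1 IMPLIES 1) XOR ((0 XOR 1) AND 1)) -> 0
  row 20 [10100]: ((1 IMPLIES 0) XOR ((1 XOR 0) AND 0)) -> 0
  row 21 [10101]: ((1 IMPLIES 1) XOR ((1 XOR 0) AND 0)) -> 1
  row 22 [10110]: ((1 IMPLIES 0) XOR ((1 XOR 1) AND 1)) -> 0
  row 23 [10111]: ((1 IMPLIES 1) XOR ((1 XOR 1) AND 1)) -> 1
  row 24 [11000]: ((1 IMPLIES 0) XOR ((0 XOR 0) AND 0)) -> 0
  row 25 [11001]: ((1 IMPLIES 1) XOR ((0 XOR 0) AND 0)) -> 1
  row 26 [11010]: ((1 IMPLIES 0) XOR ((0 XOR 1) AND 1)) -> 1
  row 27 [11011]: ((1 IMPLIES 1) XOR ((0 XOR 1) AND 1)) -> 0
  row 28 [11100]: ((1 IMPLIES 0) XOR ((1 XOR 0) AND 0)) -> 0
  row 29 [11101]: ((1 IMPLIES 1) XOR ((1 XOR 0) AND 0)) -> 1
  row 30 [11110]: ((1 IMPLIES 0) XOR ((1 XOR 1) AND 1)) -> 0
  row 31 [11111]: ((1 IMPLIES 1) XOR ((1 XOR 1) AND 1)) -> 1
Full result column, 4 rows per line (a,b,c fixed per line; d,e runs 00..11 left to right):
  rows 0-3 [a,b,c=000]: 1100  = hex C
  rows 4-7 [a,b,c=001]: 1111  = hex F
  rows 8-11 [a,b,c=010]: 1100  = hex C
  rows 12-15 [a,b,c=011]: 1111  = hex F
  rows 16-19 [a,b,c=100]: 0110  = hex 6
  rows 20-23 [a,b,c=101]: 0101  = hex 5
  rows 24-27 [a,b,c=110]: 0110  = hex 6
  rows 28-31 [a,b,c=111]: 0101  = hex 5
Output column (row 0 .. row 31) = 11001111110011110110010101100101
Output column grouped in 4s = 1100 1111 1100 1111 0110 0101 0110 0101 = 0xCFCF6565
Convert to decimal digit by digit (value = value*16 + digit):
  C -> 12
  12*16 + 15 (F) = 207
  207*16 + 12 (C) = 3324
  3324*16 + 15 (F) = 53199
  53199*16 + 6 = 851190
  851190*16 + 5 = 13619045
  13619045*16 + 6 = 217904726
  217904726*16 + 5 = 3486475621
Decimal = 3486475621

3486475621
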